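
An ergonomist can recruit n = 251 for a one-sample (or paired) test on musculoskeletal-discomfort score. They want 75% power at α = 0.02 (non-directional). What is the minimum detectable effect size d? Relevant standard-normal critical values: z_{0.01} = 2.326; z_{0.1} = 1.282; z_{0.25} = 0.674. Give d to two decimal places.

d_min ≈ 0.19

For a single sample (or paired design) of n = 251: d_min = (z_{α/2} + z_β)/√n.
z-sum = 2.326 + 0.674 = 3.000.
d_min = 3.000 / √251 = 3.000 / 15.843 = 0.189.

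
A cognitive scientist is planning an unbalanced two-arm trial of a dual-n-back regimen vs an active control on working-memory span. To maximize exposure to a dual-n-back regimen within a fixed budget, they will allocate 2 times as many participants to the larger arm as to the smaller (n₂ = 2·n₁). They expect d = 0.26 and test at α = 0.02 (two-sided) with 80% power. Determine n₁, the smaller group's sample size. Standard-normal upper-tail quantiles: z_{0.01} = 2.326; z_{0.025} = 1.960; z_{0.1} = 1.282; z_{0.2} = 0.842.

With allocation ratio k = n₂/n₁ = 2, Var(x̄₁−x̄₂) = σ²(1/n₁ + 1/(k·n₁)) = σ²·(k+1)/(k·n₁).
So n₁ = (1 + 1/k)·((z_{α/2} + z_β)/d)² = 1.500 × (3.168/0.26)².
n₁ = 1.500 × 148.46 = 222.7.
Round up: n₁ = 223, giving n₂ = 2 × 223 = 446.

n₁ = 223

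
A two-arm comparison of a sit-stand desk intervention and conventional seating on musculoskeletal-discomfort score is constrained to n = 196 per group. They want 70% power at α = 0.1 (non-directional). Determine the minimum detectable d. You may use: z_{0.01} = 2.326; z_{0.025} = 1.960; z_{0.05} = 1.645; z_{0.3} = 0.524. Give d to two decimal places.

d_min ≈ 0.22

For two independent groups of n = 196 each: d_min = (z_{α/2} + z_β)·√(2/n).
z-sum = 1.645 + 0.524 = 2.169.
d_min = 2.169 × √(2/196) = 2.169 × 0.1010 = 0.219.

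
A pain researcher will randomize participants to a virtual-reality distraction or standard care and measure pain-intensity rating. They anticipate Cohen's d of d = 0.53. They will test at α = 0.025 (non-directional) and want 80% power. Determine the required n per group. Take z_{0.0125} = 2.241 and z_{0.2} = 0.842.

For two independent groups with equal n: n = 2·((z_{α/2} + z_β) / d)².
z_{α/2} + z_β = 2.241 + 0.842 = 3.083.
n = 2 × (3.083 / 0.53)² = 2 × 5.817² = 2 × 33.84 = 67.7.
Round up to the next whole participant.

n = 68 per group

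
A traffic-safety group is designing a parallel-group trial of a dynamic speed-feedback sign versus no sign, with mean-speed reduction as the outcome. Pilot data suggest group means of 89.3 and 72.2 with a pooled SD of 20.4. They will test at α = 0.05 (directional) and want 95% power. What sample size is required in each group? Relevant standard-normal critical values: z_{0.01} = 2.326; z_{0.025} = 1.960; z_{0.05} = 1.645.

Cohen's d = |M₁ − M₂| / SD_pooled = |89.3 − 72.2| / 20.4 = 17.1 / 20.4 = 0.838.
For two independent groups with equal n: n = 2·((z_{α} + z_β) / d)².
z_{α} + z_β = 1.645 + 1.645 = 3.290.
n = 2 × (3.290 / 0.838)² = 2 × 3.926² = 2 × 15.41 = 30.8.
Round up to the next whole participant.

n = 31 per group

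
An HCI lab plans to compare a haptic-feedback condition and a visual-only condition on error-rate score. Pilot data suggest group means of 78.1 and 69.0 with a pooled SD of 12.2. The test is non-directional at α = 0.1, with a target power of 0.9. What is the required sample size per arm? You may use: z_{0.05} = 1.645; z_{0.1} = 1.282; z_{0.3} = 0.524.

n = 31 per group

Cohen's d = |M₁ − M₂| / SD_pooled = |78.1 − 69.0| / 12.2 = 9.1 / 12.2 = 0.746.
For two independent groups with equal n: n = 2·((z_{α/2} + z_β) / d)².
z_{α/2} + z_β = 1.645 + 1.282 = 2.927.
n = 2 × (2.927 / 0.746)² = 2 × 3.924² = 2 × 15.39 = 30.8.
Round up to the next whole participant.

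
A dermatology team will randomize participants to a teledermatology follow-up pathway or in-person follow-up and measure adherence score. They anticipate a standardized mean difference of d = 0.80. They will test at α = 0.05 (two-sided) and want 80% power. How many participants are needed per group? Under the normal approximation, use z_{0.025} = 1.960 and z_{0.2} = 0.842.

For two independent groups with equal n: n = 2·((z_{α/2} + z_β) / d)².
z_{α/2} + z_β = 1.960 + 0.842 = 2.802.
n = 2 × (2.802 / 0.80)² = 2 × 3.502² = 2 × 12.27 = 24.5.
Round up to the next whole participant.

n = 25 per group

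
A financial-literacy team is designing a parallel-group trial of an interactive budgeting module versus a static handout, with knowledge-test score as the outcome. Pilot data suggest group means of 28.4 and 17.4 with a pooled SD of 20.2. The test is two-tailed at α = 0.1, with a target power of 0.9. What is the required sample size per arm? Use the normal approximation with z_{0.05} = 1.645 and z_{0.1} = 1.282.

n = 58 per group

Cohen's d = |M₁ − M₂| / SD_pooled = |28.4 − 17.4| / 20.2 = 11.0 / 20.2 = 0.545.
For two independent groups with equal n: n = 2·((z_{α/2} + z_β) / d)².
z_{α/2} + z_β = 1.645 + 1.282 = 2.927.
n = 2 × (2.927 / 0.545)² = 2 × 5.371² = 2 × 28.84 = 57.7.
Round up to the next whole participant.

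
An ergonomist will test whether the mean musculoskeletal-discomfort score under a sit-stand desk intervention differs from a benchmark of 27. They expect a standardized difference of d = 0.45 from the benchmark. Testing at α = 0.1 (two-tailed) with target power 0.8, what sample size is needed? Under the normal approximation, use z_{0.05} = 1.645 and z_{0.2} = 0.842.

For a one-sample test: n = ((z_{α/2} + z_β) / d)².
z_{α/2} + z_β = 1.645 + 0.842 = 2.487.
n = (2.487 / 0.45)² = 5.527² = 30.54.
Round up.

n = 31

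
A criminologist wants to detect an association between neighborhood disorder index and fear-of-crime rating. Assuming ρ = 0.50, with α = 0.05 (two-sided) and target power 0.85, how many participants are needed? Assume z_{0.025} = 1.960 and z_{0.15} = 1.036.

Fisher's z: C = ½·ln((1+r)/(1−r)) = ½·ln(3.0000) = 0.5493.
n = ((z_{α/2} + z_β)/C)² + 3.
(1.960 + 1.036) / 0.5493 = 2.996 / 0.5493 = 5.454.
n = 5.454² + 3 = 29.75 + 3 = 32.7.
Round up.

n = 33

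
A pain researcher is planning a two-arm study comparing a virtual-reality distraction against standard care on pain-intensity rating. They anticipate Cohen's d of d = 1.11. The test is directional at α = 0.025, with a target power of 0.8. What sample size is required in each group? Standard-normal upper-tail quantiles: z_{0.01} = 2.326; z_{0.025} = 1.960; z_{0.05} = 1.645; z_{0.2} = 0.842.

For two independent groups with equal n: n = 2·((z_{α} + z_β) / d)².
z_{α} + z_β = 1.960 + 0.842 = 2.802.
n = 2 × (2.802 / 1.11)² = 2 × 2.524² = 2 × 6.37 = 12.7.
Round up to the next whole participant.

n = 13 per group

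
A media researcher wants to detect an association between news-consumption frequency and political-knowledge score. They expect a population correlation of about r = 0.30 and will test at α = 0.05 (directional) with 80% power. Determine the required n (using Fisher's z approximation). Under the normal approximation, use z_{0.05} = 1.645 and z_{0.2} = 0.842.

Fisher's z: C = ½·ln((1+r)/(1−r)) = ½·ln(1.8571) = 0.3095.
n = ((z_{α} + z_β)/C)² + 3.
(1.645 + 0.842) / 0.3095 = 2.487 / 0.3095 = 8.036.
n = 8.036² + 3 = 64.57 + 3 = 67.6.
Round up.

n = 68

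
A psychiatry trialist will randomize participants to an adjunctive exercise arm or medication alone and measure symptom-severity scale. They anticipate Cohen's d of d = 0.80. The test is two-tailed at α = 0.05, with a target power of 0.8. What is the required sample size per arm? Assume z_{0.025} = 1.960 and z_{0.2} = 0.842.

For two independent groups with equal n: n = 2·((z_{α/2} + z_β) / d)².
z_{α/2} + z_β = 1.960 + 0.842 = 2.802.
n = 2 × (2.802 / 0.80)² = 2 × 3.502² = 2 × 12.27 = 24.5.
Round up to the next whole participant.

n = 25 per group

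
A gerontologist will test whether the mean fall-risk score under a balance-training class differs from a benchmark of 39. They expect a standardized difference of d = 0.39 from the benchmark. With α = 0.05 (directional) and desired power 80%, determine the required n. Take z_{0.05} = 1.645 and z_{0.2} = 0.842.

n = 41

For a one-sample test: n = ((z_{α} + z_β) / d)².
z_{α} + z_β = 1.645 + 0.842 = 2.487.
n = (2.487 / 0.39)² = 6.377² = 40.67.
Round up.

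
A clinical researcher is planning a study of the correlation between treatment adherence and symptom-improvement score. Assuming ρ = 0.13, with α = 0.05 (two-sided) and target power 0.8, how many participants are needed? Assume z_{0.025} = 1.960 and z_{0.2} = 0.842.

Fisher's z: C = ½·ln((1+r)/(1−r)) = ½·ln(1.2989) = 0.1307.
n = ((z_{α/2} + z_β)/C)² + 3.
(1.960 + 0.842) / 0.1307 = 2.802 / 0.1307 = 21.438.
n = 21.438² + 3 = 459.61 + 3 = 462.6.
Round up.

n = 463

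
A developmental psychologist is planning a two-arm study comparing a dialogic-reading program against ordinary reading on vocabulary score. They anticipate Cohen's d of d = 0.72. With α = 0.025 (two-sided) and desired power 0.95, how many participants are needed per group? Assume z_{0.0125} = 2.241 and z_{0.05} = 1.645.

For two independent groups with equal n: n = 2·((z_{α/2} + z_β) / d)².
z_{α/2} + z_β = 2.241 + 1.645 = 3.886.
n = 2 × (3.886 / 0.72)² = 2 × 5.397² = 2 × 29.13 = 58.3.
Round up to the next whole participant.

n = 59 per group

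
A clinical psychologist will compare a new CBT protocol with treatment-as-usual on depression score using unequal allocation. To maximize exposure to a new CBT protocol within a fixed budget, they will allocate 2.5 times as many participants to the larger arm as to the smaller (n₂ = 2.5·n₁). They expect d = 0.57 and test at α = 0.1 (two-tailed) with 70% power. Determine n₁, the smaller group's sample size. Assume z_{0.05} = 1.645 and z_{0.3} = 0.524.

n₁ = 21

With allocation ratio k = n₂/n₁ = 2.5, Var(x̄₁−x̄₂) = σ²(1/n₁ + 1/(k·n₁)) = σ²·(k+1)/(k·n₁).
So n₁ = (1 + 1/k)·((z_{α/2} + z_β)/d)² = 1.400 × (2.169/0.57)².
n₁ = 1.400 × 14.48 = 20.3.
Round up: n₁ = 21, giving n₂ = ⌈2.5 × 21⌉ = ⌈52.5⌉ = 53.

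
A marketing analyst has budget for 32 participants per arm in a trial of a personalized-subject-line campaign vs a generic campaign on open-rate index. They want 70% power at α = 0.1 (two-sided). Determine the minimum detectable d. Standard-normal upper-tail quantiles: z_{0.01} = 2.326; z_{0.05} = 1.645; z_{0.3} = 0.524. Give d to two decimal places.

d_min ≈ 0.54

For two independent groups of n = 32 each: d_min = (z_{α/2} + z_β)·√(2/n).
z-sum = 1.645 + 0.524 = 2.169.
d_min = 2.169 × √(2/32) = 2.169 × 0.2500 = 0.542.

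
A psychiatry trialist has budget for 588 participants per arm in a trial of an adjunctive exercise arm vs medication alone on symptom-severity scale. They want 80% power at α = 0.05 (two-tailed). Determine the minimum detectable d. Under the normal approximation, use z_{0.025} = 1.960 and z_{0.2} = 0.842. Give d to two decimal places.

d_min ≈ 0.16

For two independent groups of n = 588 each: d_min = (z_{α/2} + z_β)·√(2/n).
z-sum = 1.960 + 0.842 = 2.802.
d_min = 2.802 × √(2/588) = 2.802 × 0.0583 = 0.163.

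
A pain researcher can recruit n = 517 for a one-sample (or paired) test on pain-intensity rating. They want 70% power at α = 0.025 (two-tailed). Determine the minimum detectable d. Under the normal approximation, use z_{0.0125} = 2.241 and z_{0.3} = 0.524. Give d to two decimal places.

d_min ≈ 0.12

For a single sample (or paired design) of n = 517: d_min = (z_{α/2} + z_β)/√n.
z-sum = 2.241 + 0.524 = 2.765.
d_min = 2.765 / √517 = 2.765 / 22.738 = 0.122.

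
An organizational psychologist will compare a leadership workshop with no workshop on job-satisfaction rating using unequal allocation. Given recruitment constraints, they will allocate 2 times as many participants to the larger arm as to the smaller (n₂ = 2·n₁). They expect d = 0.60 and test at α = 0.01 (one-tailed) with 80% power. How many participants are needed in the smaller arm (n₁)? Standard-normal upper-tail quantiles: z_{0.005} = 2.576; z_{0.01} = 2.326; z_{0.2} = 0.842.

n₁ = 42

With allocation ratio k = n₂/n₁ = 2, Var(x̄₁−x̄₂) = σ²(1/n₁ + 1/(k·n₁)) = σ²·(k+1)/(k·n₁).
So n₁ = (1 + 1/k)·((z_{α} + z_β)/d)² = 1.500 × (3.168/0.60)².
n₁ = 1.500 × 27.88 = 41.8.
Round up: n₁ = 42, giving n₂ = 2 × 42 = 84.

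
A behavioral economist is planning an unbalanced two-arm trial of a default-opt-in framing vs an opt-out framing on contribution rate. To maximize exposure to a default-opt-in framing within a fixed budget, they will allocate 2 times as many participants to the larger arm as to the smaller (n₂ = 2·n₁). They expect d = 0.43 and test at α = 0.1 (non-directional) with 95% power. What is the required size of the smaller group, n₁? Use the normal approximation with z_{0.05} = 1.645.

With allocation ratio k = n₂/n₁ = 2, Var(x̄₁−x̄₂) = σ²(1/n₁ + 1/(k·n₁)) = σ²·(k+1)/(k·n₁).
So n₁ = (1 + 1/k)·((z_{α/2} + z_β)/d)² = 1.500 × (3.290/0.43)².
n₁ = 1.500 × 58.54 = 87.8.
Round up: n₁ = 88, giving n₂ = 2 × 88 = 176.

n₁ = 88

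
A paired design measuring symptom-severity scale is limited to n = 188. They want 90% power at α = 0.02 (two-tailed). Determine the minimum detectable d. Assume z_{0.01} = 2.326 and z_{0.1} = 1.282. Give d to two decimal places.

d_min ≈ 0.26

For a single sample (or paired design) of n = 188: d_min = (z_{α/2} + z_β)/√n.
z-sum = 2.326 + 1.282 = 3.608.
d_min = 3.608 / √188 = 3.608 / 13.711 = 0.263.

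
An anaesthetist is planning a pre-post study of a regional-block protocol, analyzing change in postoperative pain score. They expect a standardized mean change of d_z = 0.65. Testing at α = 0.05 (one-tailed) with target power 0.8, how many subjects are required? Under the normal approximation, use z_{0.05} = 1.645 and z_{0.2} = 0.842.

For a paired (one-sample on differences) test: n = ((z_{α} + z_β) / d)².
z_{α} + z_β = 1.645 + 0.842 = 2.487.
n = (2.487 / 0.65)² = 3.826² = 14.64.
Round up.

n = 15 pairs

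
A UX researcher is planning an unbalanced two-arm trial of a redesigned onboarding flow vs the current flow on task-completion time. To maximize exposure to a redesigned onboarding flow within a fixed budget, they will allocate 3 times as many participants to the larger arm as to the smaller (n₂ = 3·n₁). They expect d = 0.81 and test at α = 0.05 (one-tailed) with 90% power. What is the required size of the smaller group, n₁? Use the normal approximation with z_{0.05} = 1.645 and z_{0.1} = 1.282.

With allocation ratio k = n₂/n₁ = 3, Var(x̄₁−x̄₂) = σ²(1/n₁ + 1/(k·n₁)) = σ²·(k+1)/(k·n₁).
So n₁ = (1 + 1/k)·((z_{α} + z_β)/d)² = 1.333 × (2.927/0.81)².
n₁ = 1.333 × 13.06 = 17.4.
Round up: n₁ = 18, giving n₂ = 3 × 18 = 54.

n₁ = 18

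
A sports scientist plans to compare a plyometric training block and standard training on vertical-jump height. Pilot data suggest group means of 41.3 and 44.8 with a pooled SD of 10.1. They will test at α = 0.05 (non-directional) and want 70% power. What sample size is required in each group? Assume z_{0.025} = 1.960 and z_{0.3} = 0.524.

Cohen's d = |M₁ − M₂| / SD_pooled = |41.3 − 44.8| / 10.1 = 3.5 / 10.1 = 0.347.
For two independent groups with equal n: n = 2·((z_{α/2} + z_β) / d)².
z_{α/2} + z_β = 1.960 + 0.524 = 2.484.
n = 2 × (2.484 / 0.347)² = 2 × 7.159² = 2 × 51.24 = 102.5.
Round up to the next whole participant.

n = 103 per group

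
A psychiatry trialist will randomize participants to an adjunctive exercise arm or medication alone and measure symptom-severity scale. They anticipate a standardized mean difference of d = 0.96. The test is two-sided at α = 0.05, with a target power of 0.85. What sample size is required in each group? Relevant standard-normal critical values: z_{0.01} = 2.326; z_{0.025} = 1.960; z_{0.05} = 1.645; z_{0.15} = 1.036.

n = 20 per group

For two independent groups with equal n: n = 2·((z_{α/2} + z_β) / d)².
z_{α/2} + z_β = 1.960 + 1.036 = 2.996.
n = 2 × (2.996 / 0.96)² = 2 × 3.121² = 2 × 9.74 = 19.5.
Round up to the next whole participant.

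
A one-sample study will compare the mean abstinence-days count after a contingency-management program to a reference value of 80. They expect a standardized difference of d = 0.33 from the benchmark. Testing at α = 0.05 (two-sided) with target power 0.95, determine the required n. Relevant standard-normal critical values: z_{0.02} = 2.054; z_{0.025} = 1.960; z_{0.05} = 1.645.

For a one-sample test: n = ((z_{α/2} + z_β) / d)².
z_{α/2} + z_β = 1.960 + 1.645 = 3.605.
n = (3.605 / 0.33)² = 10.924² = 119.34.
Round up.

n = 120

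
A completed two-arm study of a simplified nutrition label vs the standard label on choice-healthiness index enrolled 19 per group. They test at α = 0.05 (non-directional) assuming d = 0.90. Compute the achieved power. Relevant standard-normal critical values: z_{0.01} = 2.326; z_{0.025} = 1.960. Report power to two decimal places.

For two equal groups, power = Φ(d·√(n/2) − z_{α/2}).
d·√(n/2) = 0.90 × √(19/2) = 0.90 × 3.082 = 2.774.
z_β = 2.774 − 1.960 = 0.814.
Power = Φ(0.814) = 0.792.

power ≈ 0.79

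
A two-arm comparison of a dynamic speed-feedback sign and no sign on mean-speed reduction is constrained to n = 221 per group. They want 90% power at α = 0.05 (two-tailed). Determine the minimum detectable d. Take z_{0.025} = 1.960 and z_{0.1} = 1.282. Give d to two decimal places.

d_min ≈ 0.31

For two independent groups of n = 221 each: d_min = (z_{α/2} + z_β)·√(2/n).
z-sum = 1.960 + 1.282 = 3.242.
d_min = 3.242 × √(2/221) = 3.242 × 0.0951 = 0.308.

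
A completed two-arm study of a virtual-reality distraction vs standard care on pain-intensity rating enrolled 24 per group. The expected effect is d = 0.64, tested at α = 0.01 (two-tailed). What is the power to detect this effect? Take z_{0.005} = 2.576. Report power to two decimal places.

For two equal groups, power = Φ(d·√(n/2) − z_{α/2}).
d·√(n/2) = 0.64 × √(24/2) = 0.64 × 3.464 = 2.217.
z_β = 2.217 − 2.576 = -0.359.
Power = Φ(-0.359) = 0.360.

power ≈ 0.36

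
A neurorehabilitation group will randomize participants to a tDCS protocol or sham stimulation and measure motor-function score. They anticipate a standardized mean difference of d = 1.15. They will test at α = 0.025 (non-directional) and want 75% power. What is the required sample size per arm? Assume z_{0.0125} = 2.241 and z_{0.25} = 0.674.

For two independent groups with equal n: n = 2·((z_{α/2} + z_β) / d)².
z_{α/2} + z_β = 2.241 + 0.674 = 2.915.
n = 2 × (2.915 / 1.15)² = 2 × 2.535² = 2 × 6.43 = 12.9.
Round up to the next whole participant.

n = 13 per group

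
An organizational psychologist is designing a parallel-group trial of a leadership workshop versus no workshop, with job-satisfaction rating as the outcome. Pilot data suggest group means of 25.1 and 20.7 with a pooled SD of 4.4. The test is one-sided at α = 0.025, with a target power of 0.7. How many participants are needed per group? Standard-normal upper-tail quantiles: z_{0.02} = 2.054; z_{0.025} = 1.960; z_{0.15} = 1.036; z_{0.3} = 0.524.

n = 13 per group

Cohen's d = |M₁ − M₂| / SD_pooled = |25.1 − 20.7| / 4.4 = 4.4 / 4.4 = 1.000.
For two independent groups with equal n: n = 2·((z_{α} + z_β) / d)².
z_{α} + z_β = 1.960 + 0.524 = 2.484.
n = 2 × (2.484 / 1.000)² = 2 × 2.484² = 2 × 6.17 = 12.3.
Round up to the next whole participant.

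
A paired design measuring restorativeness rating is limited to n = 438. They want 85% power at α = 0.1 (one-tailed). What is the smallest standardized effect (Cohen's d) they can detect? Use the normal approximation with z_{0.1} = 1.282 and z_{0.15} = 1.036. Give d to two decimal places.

For a single sample (or paired design) of n = 438: d_min = (z_{α} + z_β)/√n.
z-sum = 1.282 + 1.036 = 2.318.
d_min = 2.318 / √438 = 2.318 / 20.928 = 0.111.

d_min ≈ 0.11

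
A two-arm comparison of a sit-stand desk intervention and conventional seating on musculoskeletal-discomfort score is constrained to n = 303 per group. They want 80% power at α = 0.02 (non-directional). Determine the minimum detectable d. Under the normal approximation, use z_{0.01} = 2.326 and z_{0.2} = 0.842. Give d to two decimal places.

For two independent groups of n = 303 each: d_min = (z_{α/2} + z_β)·√(2/n).
z-sum = 2.326 + 0.842 = 3.168.
d_min = 3.168 × √(2/303) = 3.168 × 0.0812 = 0.257.

d_min ≈ 0.26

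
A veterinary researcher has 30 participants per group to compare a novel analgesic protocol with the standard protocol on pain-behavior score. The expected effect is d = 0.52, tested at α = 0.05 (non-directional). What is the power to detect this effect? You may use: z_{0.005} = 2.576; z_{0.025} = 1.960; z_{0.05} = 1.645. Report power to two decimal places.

For two equal groups, power = Φ(d·√(n/2) − z_{α/2}).
d·√(n/2) = 0.52 × √(30/2) = 0.52 × 3.873 = 2.014.
z_β = 2.014 − 1.960 = 0.054.
Power = Φ(0.054) = 0.522.

power ≈ 0.52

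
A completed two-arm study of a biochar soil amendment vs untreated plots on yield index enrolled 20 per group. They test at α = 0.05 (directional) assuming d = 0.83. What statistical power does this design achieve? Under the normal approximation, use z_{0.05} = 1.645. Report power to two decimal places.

power ≈ 0.84

For two equal groups, power = Φ(d·√(n/2) − z_{α}).
d·√(n/2) = 0.83 × √(20/2) = 0.83 × 3.162 = 2.625.
z_β = 2.625 − 1.645 = 0.980.
Power = Φ(0.980) = 0.836.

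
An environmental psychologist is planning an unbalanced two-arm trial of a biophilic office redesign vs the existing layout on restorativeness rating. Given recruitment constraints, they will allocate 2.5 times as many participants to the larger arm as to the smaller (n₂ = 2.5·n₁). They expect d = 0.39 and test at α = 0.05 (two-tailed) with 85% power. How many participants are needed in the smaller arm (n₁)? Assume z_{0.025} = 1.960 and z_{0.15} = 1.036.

n₁ = 83

With allocation ratio k = n₂/n₁ = 2.5, Var(x̄₁−x̄₂) = σ²(1/n₁ + 1/(k·n₁)) = σ²·(k+1)/(k·n₁).
So n₁ = (1 + 1/k)·((z_{α/2} + z_β)/d)² = 1.400 × (2.996/0.39)².
n₁ = 1.400 × 59.01 = 82.6.
Round up: n₁ = 83, giving n₂ = ⌈2.5 × 83⌉ = ⌈207.5⌉ = 208.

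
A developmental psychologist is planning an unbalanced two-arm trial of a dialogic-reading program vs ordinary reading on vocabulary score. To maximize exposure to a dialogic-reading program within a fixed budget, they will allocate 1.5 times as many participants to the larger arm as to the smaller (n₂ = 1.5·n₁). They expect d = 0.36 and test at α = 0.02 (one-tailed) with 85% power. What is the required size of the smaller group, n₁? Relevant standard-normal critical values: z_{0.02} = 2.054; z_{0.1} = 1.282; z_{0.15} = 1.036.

With allocation ratio k = n₂/n₁ = 1.5, Var(x̄₁−x̄₂) = σ²(1/n₁ + 1/(k·n₁)) = σ²·(k+1)/(k·n₁).
So n₁ = (1 + 1/k)·((z_{α} + z_β)/d)² = 1.667 × (3.090/0.36)².
n₁ = 1.667 × 73.67 = 122.8.
Round up: n₁ = 123, giving n₂ = ⌈1.5 × 123⌉ = ⌈184.5⌉ = 185.

n₁ = 123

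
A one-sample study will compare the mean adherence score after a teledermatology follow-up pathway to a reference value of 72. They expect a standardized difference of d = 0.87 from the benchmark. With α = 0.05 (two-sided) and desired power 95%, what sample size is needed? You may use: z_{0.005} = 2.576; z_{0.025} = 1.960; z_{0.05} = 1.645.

For a one-sample test: n = ((z_{α/2} + z_β) / d)².
z_{α/2} + z_β = 1.960 + 1.645 = 3.605.
n = (3.605 / 0.87)² = 4.144² = 17.17.
Round up.

n = 18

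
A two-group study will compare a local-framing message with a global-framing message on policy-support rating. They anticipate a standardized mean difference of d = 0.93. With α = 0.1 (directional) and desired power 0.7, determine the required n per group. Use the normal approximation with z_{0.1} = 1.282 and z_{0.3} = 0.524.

n = 8 per group

For two independent groups with equal n: n = 2·((z_{α} + z_β) / d)².
z_{α} + z_β = 1.282 + 0.524 = 1.806.
n = 2 × (1.806 / 0.93)² = 2 × 1.942² = 2 × 3.77 = 7.5.
Round up to the next whole participant.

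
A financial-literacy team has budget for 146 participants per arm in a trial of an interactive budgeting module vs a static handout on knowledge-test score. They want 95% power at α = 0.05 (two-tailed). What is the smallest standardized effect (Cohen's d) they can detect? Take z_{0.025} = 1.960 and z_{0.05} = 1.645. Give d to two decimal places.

For two independent groups of n = 146 each: d_min = (z_{α/2} + z_β)·√(2/n).
z-sum = 1.960 + 1.645 = 3.605.
d_min = 3.605 × √(2/146) = 3.605 × 0.1170 = 0.422.

d_min ≈ 0.42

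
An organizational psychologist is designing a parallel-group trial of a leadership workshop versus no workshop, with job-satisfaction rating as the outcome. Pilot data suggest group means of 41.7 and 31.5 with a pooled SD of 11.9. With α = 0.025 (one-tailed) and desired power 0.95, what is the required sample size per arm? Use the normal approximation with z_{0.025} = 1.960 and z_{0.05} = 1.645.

n = 36 per group

Cohen's d = |M₁ − M₂| / SD_pooled = |41.7 − 31.5| / 11.9 = 10.2 / 11.9 = 0.857.
For two independent groups with equal n: n = 2·((z_{α} + z_β) / d)².
z_{α} + z_β = 1.960 + 1.645 = 3.605.
n = 2 × (3.605 / 0.857)² = 2 × 4.207² = 2 × 17.69 = 35.4.
Round up to the next whole participant.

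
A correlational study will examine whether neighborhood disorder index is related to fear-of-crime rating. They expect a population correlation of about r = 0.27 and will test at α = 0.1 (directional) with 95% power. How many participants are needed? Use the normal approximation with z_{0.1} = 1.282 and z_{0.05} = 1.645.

Fisher's z: C = ½·ln((1+r)/(1−r)) = ½·ln(1.7397) = 0.2769.
n = ((z_{α} + z_β)/C)² + 3.
(1.282 + 1.645) / 0.2769 = 2.927 / 0.2769 = 10.571.
n = 10.571² + 3 = 111.74 + 3 = 114.7.
Round up.

n = 115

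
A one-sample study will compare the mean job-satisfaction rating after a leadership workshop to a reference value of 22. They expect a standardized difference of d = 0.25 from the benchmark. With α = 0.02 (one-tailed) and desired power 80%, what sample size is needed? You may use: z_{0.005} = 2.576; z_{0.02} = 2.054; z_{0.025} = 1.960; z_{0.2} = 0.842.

n = 135

For a one-sample test: n = ((z_{α} + z_β) / d)².
z_{α} + z_β = 2.054 + 0.842 = 2.896.
n = (2.896 / 0.25)² = 11.584² = 134.19.
Round up.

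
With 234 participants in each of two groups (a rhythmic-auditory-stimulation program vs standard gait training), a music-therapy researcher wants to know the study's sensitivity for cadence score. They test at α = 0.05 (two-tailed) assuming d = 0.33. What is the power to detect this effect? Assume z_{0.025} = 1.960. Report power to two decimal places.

power ≈ 0.95

For two equal groups, power = Φ(d·√(n/2) − z_{α/2}).
d·√(n/2) = 0.33 × √(234/2) = 0.33 × 10.817 = 3.569.
z_β = 3.569 − 1.960 = 1.609.
Power = Φ(1.609) = 0.946.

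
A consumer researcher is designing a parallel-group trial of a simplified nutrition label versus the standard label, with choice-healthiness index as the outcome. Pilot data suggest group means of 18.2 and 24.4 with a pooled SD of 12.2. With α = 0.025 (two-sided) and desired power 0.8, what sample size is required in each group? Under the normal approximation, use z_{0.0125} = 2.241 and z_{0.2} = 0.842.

n = 74 per group

Cohen's d = |M₁ − M₂| / SD_pooled = |18.2 − 24.4| / 12.2 = 6.2 / 12.2 = 0.508.
For two independent groups with equal n: n = 2·((z_{α/2} + z_β) / d)².
z_{α/2} + z_β = 2.241 + 0.842 = 3.083.
n = 2 × (3.083 / 0.508)² = 2 × 6.069² = 2 × 36.83 = 73.7.
Round up to the next whole participant.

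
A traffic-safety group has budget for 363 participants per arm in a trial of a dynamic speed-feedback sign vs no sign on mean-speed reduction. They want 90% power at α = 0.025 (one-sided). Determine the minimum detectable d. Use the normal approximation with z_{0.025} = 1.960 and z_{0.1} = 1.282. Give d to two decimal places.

For two independent groups of n = 363 each: d_min = (z_{α} + z_β)·√(2/n).
z-sum = 1.960 + 1.282 = 3.242.
d_min = 3.242 × √(2/363) = 3.242 × 0.0742 = 0.241.

d_min ≈ 0.24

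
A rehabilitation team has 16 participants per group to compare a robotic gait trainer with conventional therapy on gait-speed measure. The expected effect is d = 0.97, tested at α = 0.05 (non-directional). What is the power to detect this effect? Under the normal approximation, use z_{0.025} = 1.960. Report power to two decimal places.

For two equal groups, power = Φ(d·√(n/2) − z_{α/2}).
d·√(n/2) = 0.97 × √(16/2) = 0.97 × 2.828 = 2.744.
z_β = 2.744 − 1.960 = 0.784.
Power = Φ(0.784) = 0.783.

power ≈ 0.78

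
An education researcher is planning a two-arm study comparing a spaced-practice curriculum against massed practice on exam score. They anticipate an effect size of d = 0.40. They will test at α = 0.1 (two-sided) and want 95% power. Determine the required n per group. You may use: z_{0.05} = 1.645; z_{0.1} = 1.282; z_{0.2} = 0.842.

For two independent groups with equal n: n = 2·((z_{α/2} + z_β) / d)².
z_{α/2} + z_β = 1.645 + 1.645 = 3.290.
n = 2 × (3.290 / 0.40)² = 2 × 8.225² = 2 × 67.65 = 135.3.
Round up to the next whole participant.

n = 136 per group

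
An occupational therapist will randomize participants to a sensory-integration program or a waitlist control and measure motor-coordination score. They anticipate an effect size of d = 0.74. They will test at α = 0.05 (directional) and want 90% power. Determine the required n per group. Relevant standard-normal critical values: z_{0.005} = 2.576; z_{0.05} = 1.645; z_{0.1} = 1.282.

For two independent groups with equal n: n = 2·((z_{α} + z_β) / d)².
z_{α} + z_β = 1.645 + 1.282 = 2.927.
n = 2 × (2.927 / 0.74)² = 2 × 3.955² = 2 × 15.65 = 31.3.
Round up to the next whole participant.

n = 32 per group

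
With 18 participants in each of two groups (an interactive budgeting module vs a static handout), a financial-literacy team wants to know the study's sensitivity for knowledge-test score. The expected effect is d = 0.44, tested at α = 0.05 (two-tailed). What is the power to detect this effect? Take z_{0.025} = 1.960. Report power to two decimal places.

For two equal groups, power = Φ(d·√(n/2) − z_{α/2}).
d·√(n/2) = 0.44 × √(18/2) = 0.44 × 3.000 = 1.320.
z_β = 1.320 − 1.960 = -0.640.
Power = Φ(-0.640) = 0.261.

power ≈ 0.26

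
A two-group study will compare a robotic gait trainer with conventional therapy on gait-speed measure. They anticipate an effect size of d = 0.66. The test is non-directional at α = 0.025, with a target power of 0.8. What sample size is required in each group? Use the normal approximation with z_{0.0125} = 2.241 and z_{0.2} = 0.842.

For two independent groups with equal n: n = 2·((z_{α/2} + z_β) / d)².
z_{α/2} + z_β = 2.241 + 0.842 = 3.083.
n = 2 × (3.083 / 0.66)² = 2 × 4.671² = 2 × 21.82 = 43.6.
Round up to the next whole participant.

n = 44 per group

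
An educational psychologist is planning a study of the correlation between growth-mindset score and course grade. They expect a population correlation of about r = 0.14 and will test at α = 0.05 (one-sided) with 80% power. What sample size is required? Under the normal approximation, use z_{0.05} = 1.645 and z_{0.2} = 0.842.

n = 315

Fisher's z: C = ½·ln((1+r)/(1−r)) = ½·ln(1.3256) = 0.1409.
n = ((z_{α} + z_β)/C)² + 3.
(1.645 + 0.842) / 0.1409 = 2.487 / 0.1409 = 17.651.
n = 17.651² + 3 = 311.55 + 3 = 314.6.
Round up.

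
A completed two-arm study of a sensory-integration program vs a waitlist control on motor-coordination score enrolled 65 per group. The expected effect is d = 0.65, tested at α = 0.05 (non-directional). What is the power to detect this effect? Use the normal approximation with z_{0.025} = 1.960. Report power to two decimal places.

power ≈ 0.96

For two equal groups, power = Φ(d·√(n/2) − z_{α/2}).
d·√(n/2) = 0.65 × √(65/2) = 0.65 × 5.701 = 3.706.
z_β = 3.706 − 1.960 = 1.746.
Power = Φ(1.746) = 0.960.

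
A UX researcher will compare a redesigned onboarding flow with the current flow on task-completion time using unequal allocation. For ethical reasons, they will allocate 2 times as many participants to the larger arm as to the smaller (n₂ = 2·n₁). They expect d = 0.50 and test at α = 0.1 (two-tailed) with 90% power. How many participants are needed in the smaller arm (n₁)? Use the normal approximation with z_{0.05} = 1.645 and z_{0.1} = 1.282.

n₁ = 52

With allocation ratio k = n₂/n₁ = 2, Var(x̄₁−x̄₂) = σ²(1/n₁ + 1/(k·n₁)) = σ²·(k+1)/(k·n₁).
So n₁ = (1 + 1/k)·((z_{α/2} + z_β)/d)² = 1.500 × (2.927/0.50)².
n₁ = 1.500 × 34.27 = 51.4.
Round up: n₁ = 52, giving n₂ = 2 × 52 = 104.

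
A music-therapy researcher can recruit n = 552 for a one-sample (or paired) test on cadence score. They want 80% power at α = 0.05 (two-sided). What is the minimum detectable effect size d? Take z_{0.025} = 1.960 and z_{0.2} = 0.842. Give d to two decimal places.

For a single sample (or paired design) of n = 552: d_min = (z_{α/2} + z_β)/√n.
z-sum = 1.960 + 0.842 = 2.802.
d_min = 2.802 / √552 = 2.802 / 23.495 = 0.119.

d_min ≈ 0.12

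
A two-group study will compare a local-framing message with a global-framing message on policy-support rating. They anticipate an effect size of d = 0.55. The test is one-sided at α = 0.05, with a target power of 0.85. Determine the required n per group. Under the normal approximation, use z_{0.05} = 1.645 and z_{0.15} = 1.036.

n = 48 per group

For two independent groups with equal n: n = 2·((z_{α} + z_β) / d)².
z_{α} + z_β = 1.645 + 1.036 = 2.681.
n = 2 × (2.681 / 0.55)² = 2 × 4.875² = 2 × 23.76 = 47.5.
Round up to the next whole participant.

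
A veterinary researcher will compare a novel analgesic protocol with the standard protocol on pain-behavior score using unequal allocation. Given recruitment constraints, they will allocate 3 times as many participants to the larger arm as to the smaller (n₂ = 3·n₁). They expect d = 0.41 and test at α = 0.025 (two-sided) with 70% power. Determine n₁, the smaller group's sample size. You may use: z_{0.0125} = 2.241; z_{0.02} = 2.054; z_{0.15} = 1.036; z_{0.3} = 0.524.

With allocation ratio k = n₂/n₁ = 3, Var(x̄₁−x̄₂) = σ²(1/n₁ + 1/(k·n₁)) = σ²·(k+1)/(k·n₁).
So n₁ = (1 + 1/k)·((z_{α/2} + z_β)/d)² = 1.333 × (2.765/0.41)².
n₁ = 1.333 × 45.48 = 60.6.
Round up: n₁ = 61, giving n₂ = 3 × 61 = 183.

n₁ = 61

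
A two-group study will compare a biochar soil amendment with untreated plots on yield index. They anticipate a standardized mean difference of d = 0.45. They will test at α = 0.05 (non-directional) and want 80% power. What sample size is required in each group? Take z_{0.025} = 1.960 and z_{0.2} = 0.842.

n = 78 per group

For two independent groups with equal n: n = 2·((z_{α/2} + z_β) / d)².
z_{α/2} + z_β = 1.960 + 0.842 = 2.802.
n = 2 × (2.802 / 0.45)² = 2 × 6.227² = 2 × 38.77 = 77.5.
Round up to the next whole participant.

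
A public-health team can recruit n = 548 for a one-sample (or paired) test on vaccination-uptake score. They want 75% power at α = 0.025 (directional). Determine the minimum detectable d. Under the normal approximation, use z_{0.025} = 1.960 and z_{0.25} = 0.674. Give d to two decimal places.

For a single sample (or paired design) of n = 548: d_min = (z_{α} + z_β)/√n.
z-sum = 1.960 + 0.674 = 2.634.
d_min = 2.634 / √548 = 2.634 / 23.409 = 0.113.

d_min ≈ 0.11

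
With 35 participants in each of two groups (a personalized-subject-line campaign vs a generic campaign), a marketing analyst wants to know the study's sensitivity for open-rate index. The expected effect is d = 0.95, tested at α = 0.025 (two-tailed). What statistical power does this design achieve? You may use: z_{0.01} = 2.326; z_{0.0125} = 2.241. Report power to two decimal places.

For two equal groups, power = Φ(d·√(n/2) − z_{α/2}).
d·√(n/2) = 0.95 × √(35/2) = 0.95 × 4.183 = 3.974.
z_β = 3.974 − 2.241 = 1.733.
Power = Φ(1.733) = 0.958.

power ≈ 0.96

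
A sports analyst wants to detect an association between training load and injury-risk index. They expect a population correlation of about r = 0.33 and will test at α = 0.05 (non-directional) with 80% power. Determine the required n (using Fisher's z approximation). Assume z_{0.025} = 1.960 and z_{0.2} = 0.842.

n = 70

Fisher's z: C = ½·ln((1+r)/(1−r)) = ½·ln(1.9851) = 0.3428.
n = ((z_{α/2} + z_β)/C)² + 3.
(1.960 + 0.842) / 0.3428 = 2.802 / 0.3428 = 8.174.
n = 8.174² + 3 = 66.81 + 3 = 69.8.
Round up.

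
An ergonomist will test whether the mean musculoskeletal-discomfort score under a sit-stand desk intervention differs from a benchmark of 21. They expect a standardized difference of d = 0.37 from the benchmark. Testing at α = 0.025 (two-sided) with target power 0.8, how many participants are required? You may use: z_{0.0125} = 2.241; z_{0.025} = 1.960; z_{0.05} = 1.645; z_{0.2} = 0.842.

n = 70

For a one-sample test: n = ((z_{α/2} + z_β) / d)².
z_{α/2} + z_β = 2.241 + 0.842 = 3.083.
n = (3.083 / 0.37)² = 8.332² = 69.43.
Round up.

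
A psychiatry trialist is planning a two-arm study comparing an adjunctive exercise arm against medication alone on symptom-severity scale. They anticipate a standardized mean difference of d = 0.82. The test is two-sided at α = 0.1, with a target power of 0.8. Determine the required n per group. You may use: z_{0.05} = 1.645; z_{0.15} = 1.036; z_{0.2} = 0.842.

n = 19 per group

For two independent groups with equal n: n = 2·((z_{α/2} + z_β) / d)².
z_{α/2} + z_β = 1.645 + 0.842 = 2.487.
n = 2 × (2.487 / 0.82)² = 2 × 3.033² = 2 × 9.20 = 18.4.
Round up to the next whole participant.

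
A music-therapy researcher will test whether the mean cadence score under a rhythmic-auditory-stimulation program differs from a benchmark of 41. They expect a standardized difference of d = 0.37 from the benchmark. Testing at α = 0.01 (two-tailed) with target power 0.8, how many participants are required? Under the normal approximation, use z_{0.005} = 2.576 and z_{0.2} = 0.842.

For a one-sample test: n = ((z_{α/2} + z_β) / d)².
z_{α/2} + z_β = 2.576 + 0.842 = 3.418.
n = (3.418 / 0.37)² = 9.238² = 85.34.
Round up.

n = 86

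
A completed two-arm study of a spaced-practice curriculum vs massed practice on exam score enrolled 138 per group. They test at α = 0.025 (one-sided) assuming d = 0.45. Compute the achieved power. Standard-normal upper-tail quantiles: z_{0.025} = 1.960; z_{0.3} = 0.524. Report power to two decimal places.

For two equal groups, power = Φ(d·√(n/2) − z_{α}).
d·√(n/2) = 0.45 × √(138/2) = 0.45 × 8.307 = 3.738.
z_β = 3.738 − 1.960 = 1.778.
Power = Φ(1.778) = 0.962.

power ≈ 0.96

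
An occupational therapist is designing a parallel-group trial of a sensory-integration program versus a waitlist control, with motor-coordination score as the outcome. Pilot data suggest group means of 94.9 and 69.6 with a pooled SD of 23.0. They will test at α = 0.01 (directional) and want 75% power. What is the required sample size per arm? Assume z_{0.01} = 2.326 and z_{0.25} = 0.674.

Cohen's d = |M₁ − M₂| / SD_pooled = |94.9 − 69.6| / 23.0 = 25.3 / 23.0 = 1.100.
For two independent groups with equal n: n = 2·((z_{α} + z_β) / d)².
z_{α} + z_β = 2.326 + 0.674 = 3.000.
n = 2 × (3.000 / 1.100)² = 2 × 2.727² = 2 × 7.44 = 14.9.
Round up to the next whole participant.

n = 15 per group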